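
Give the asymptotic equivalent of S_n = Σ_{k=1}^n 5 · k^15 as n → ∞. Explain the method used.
S_n ~ 5 · n^16 / 16

By integral comparison (Euler-Maclaurin), Σ_{k=1}^n 5 · k^15 = 5 · ∫_0^n x^15 dx + O(n^15) = 5 · n^16/16 + O(n^15). (Equivalently, Faulhaber's formula gives the same leading term.)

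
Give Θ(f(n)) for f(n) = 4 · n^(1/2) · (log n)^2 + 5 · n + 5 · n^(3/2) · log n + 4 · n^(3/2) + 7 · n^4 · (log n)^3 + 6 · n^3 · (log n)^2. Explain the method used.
f(n) ∈ Θ(n^4 · (log n)^3)

Compare the terms by growth order. For large n, n^a · (log n)^b dominates n^a' · (log n)^b' iff a > a', or (a = a' and b > b'). Ranking the 6 terms shows the dominant one is 7 · n^4 · (log n)^3. Hence f(n) ∈ Θ(n^4 · (log n)^3).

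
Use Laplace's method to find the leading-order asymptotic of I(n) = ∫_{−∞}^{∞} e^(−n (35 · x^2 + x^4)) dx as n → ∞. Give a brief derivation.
I(n) ~ sqrt(π/(35n))

φ(x) = 35 · x^2 + x^4 has its unique global minimum at x* = 0 (since φ'(x) = 70x + 4x^3 = 0 only at x = 0 for real x with both coefficients positive, and φ → ∞ as |x| → ∞). At x* = 0, φ(0) = 0 and φ''(0) = 70. Laplace's method then gives
  I(n) ~ sqrt(2π / (n · φ''(0))) · e^(−n φ(0)) = sqrt(2π / (70n)) = sqrt(π/(35n)).
The x^4 term contributes only at subleading order (an O(1/n) relative correction).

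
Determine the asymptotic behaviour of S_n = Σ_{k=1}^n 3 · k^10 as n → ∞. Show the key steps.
S_n ~ 3 · n^11 / 11

By integral comparison (Euler-Maclaurin), Σ_{k=1}^n 3 · k^10 = 3 · ∫_0^n x^10 dx + O(n^10) = 3 · n^11/11 + O(n^10). (Equivalently, Faulhaber's formula gives the same leading term.)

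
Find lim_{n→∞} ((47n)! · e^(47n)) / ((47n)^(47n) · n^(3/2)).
lim = 0

Stirling: (47n)! ~ sqrt(2π·47n) · (47n/e)^(47n). Hence
  (47n)! · e^(47n) / (47n)^(47n) ~ sqrt(2π·47n).
Dividing by n^(3/2): sqrt(2π·47n) / n^(3/2) = sqrt(2π·47) · n^((1−3)/2), so the expression behaves like sqrt(2π·47) · n^((1−3)/2) → 0.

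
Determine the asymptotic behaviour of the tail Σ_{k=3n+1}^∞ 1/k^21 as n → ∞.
Σ_{k>3n} 1/k^21 ~ 1/(20 · (3n)^20)

Compare to the integral: ∫_{3n}^∞ x^(−21) dx = [−x^(−20)/20]_{3n}^∞ = 1/((21−1)·(3n)^20). Euler-Maclaurin then gives
  Σ_{k>3n} 1/k^21 = ∫_{3n}^∞ dx/x^21 − 1/(2·(3n)^21) + O(1/(3n)^22).
(Equivalently this is ζ(21) − Σ_{k≤3n} 1/k^21.)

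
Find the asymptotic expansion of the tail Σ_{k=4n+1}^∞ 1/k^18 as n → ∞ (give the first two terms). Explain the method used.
Σ_{k>4n} 1/k^18 = 1/(17 · (4n)^17) − 1/(2 · (4n)^18) + O(1/(4n)^19)

Compare to the integral: ∫_{4n}^∞ x^(−18) dx = [−x^(−17)/17]_{4n}^∞ = 1/((18−1)·(4n)^17). The Euler-Maclaurin correction adds −f(4n)/2 = −1/(2·(4n)^18). Euler-Maclaurin then gives
  Σ_{k>4n} 1/k^18 = ∫_{4n}^∞ dx/x^18 − 1/(2·(4n)^18) + O(1/(4n)^19).
(Equivalently this is ζ(18) − Σ_{k≤4n} 1/k^18.)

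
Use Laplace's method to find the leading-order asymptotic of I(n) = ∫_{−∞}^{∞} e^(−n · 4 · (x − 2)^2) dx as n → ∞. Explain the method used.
I(n) = sqrt(π/(4n))

Here φ(x) = 4 · (x − 2)^2 has its unique minimum at x* = 2 with φ(x*) = 0 and φ''(x*) = 8. Laplace's method gives
  I(n) ~ e^(−n φ(x*)) · sqrt(2π / (n · φ''(x*))) = sqrt(2π / (8n)) = sqrt(π/(4n)).
This is exact: substituting u = (x − 2)·sqrt(4n) gives I(n) = (1/sqrt(4n)) ∫_{−∞}^{∞} e^(−u^2) du = sqrt(π/(4n)).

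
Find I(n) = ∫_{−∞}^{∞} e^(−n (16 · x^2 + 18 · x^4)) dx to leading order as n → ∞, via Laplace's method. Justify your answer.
I(n) ~ sqrt(π/(16n))

φ(x) = 16 · x^2 + 18 · x^4 has its unique global minimum at x* = 0 (since φ'(x) = 32x + 72x^3 = 0 only at x = 0 for real x with both coefficients positive, and φ → ∞ as |x| → ∞). At x* = 0, φ(0) = 0 and φ''(0) = 32. Laplace's method then gives
  I(n) ~ sqrt(2π / (n · φ''(0))) · e^(−n φ(0)) = sqrt(2π / (32n)) = sqrt(π/(16n)).
The 18 · x^4 term contributes only at subleading order (an O(1/n) relative correction).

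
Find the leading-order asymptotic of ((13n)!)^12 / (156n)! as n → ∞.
((13n)!)^12/(156n)! ~ ((2π·13n)^(11/2) / sqrt(12)) · 12^(−12·13n)  →  0

Write N = 13n. Stirling: N! ~ sqrt(2π N)(N/e)^N and (12N)! ~ sqrt(2π·12N)·(12N/e)^(12N).
  (N!)^12/(12N)! ~ (2π N)^(12/2) (N/e)^(12N) / [sqrt(2π·12N) (12N/e)^(12N)]
     = (2π N)^(12/2) / sqrt(2π·12N) · (N/(12N))^(12N)
     = (2π N)^((12−1)/2) / sqrt(12) · 12^(−12N).
Since 12^12 > 1, the factor 12^(−12N) decays exponentially, so the ratio → 0. Substituting N = 13n gives the stated form.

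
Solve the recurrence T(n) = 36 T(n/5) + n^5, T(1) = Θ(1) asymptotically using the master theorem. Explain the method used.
T(n) = Θ(n^5)

log_5 36 ≈ 2.227. f(n) = n^5 dominates n^(log_5 36) since 5 > 2.227, and the regularity condition a·f(n/b) = 36·(n/5)^5 = (36/3125)·n^5 ≤ c·f(n) holds with c = 36/3125 ≈ 0.0115 < 1. So this is Case 3: T(n) = Θ(f(n)) = Θ(n^5).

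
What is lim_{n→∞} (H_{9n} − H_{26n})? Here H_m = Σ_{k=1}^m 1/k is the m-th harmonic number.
lim = ln(9/26)

Euler-Maclaurin gives H_m = ln m + γ + 1/(2m) + O(1/m^2). The γ and O(1/m) terms cancel in the difference:
  H_{9n} − H_{26n} = ln(9n) − ln(26n) + O(1/n) = ln(9/26) + O(1/n).
Hence the limit is ln(9/26).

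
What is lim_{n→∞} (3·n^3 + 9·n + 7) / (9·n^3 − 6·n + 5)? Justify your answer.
lim = 3/9 = 1/3

For large n the leading n^3 terms dominate both numerator and denominator. Dividing top and bottom by n^3, every other term tends to 0, leaving 3/9 = 1/3.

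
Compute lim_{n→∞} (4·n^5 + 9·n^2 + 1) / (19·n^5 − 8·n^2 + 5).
lim = 4/19

For large n the leading n^5 terms dominate both numerator and denominator. Dividing top and bottom by n^5, every other term tends to 0, leaving 4/19.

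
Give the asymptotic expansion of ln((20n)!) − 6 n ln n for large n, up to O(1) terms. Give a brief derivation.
ln((20n)!) − 6 n ln n = 14 n ln n + 20(ln 20 − 1) n + (1/2) ln(2π·20n) + O(1/n)

Stirling: ln((20n)!) = 20n ln(20n) − 20n + (1/2) ln(2π·20n) + O(1/n).
Expand 20n ln(20n) = 20n (ln n + ln 20) = 20n ln n + 20n ln 20.
Subtract 6n ln n: leading term is (20 − 6) n ln n = 14 n ln n. The next term is 20n ln 20 − 20n = 20(ln 20 − 1) n. Then the (1/2) ln(2π·20n) correction.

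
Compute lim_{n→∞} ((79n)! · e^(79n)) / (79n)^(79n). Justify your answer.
lim = ∞

Stirling: (79n)! ~ sqrt(2π·79n) · (79n/e)^(79n). Hence
  (79n)! · e^(79n) / (79n)^(79n) ~ sqrt(2π·79n) = sqrt(2π·79) · sqrt(n) → ∞.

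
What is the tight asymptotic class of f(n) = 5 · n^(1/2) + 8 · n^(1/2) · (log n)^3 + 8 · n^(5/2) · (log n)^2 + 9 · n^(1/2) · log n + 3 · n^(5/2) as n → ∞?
f(n) ∈ Θ(n^(5/2) · (log n)^2)

Compare the terms by growth order. For large n, n^a · (log n)^b dominates n^a' · (log n)^b' iff a > a', or (a = a' and b > b'). Ranking the 5 terms shows the dominant one is 8 · n^(5/2) · (log n)^2. Hence f(n) ∈ Θ(n^(5/2) · (log n)^2).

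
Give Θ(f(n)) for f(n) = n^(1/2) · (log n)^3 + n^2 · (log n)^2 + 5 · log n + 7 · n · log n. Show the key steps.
f(n) ∈ Θ(n^2 · (log n)^2)

Compare the terms by growth order. For large n, n^a · (log n)^b dominates n^a' · (log n)^b' iff a > a', or (a = a' and b > b'). Ranking the 4 terms shows the dominant one is n^2 · (log n)^2. Hence f(n) ∈ Θ(n^2 · (log n)^2).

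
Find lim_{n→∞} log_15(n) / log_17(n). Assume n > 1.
lim = ln(17) / ln(15) = log_15(17)

Change of base: log_15(n) = ln n / ln 15 and log_17(n) = ln n / ln 17. The ratio is (ln n / ln 15) · (ln 17 / ln n) = ln 17 / ln 15, a constant independent of n. So the limit is ln 17 / ln 15 = log_15(17).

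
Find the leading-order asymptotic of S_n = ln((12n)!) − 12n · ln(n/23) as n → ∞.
S_n ~ 12n · (ln 276 − 1) + O(ln n)

Stirling: ln((12n)!) = 12n ln(12n) − 12n + O(ln n).
  S_n = 12n ln(12n) − 12n − 12n ln(n/23) + O(ln n)
      = 12n ln(12n) − 12n ln n + 12n ln 23 − 12n + O(ln n)
      = 12n ln 12 + 12n ln 23 − 12n + O(ln n)
      = 12n (ln 276 − 1) + O(ln n).
Numerically ln(276) − 1 ≈ 4.6204.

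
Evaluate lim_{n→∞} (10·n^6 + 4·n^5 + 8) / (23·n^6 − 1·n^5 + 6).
lim = 10/23

For large n the leading n^6 terms dominate both numerator and denominator. Dividing top and bottom by n^6, every other term tends to 0, leaving 10/23.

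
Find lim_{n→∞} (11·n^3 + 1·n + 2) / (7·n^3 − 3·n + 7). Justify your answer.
lim = 11/7

For large n the leading n^3 terms dominate both numerator and denominator. Dividing top and bottom by n^3, every other term tends to 0, leaving 11/7.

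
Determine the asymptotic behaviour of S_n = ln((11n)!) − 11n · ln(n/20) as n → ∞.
S_n ~ 11n · (ln 220 − 1) + O(ln n)

Stirling: ln((11n)!) = 11n ln(11n) − 11n + O(ln n).
  S_n = 11n ln(11n) − 11n − 11n ln(n/20) + O(ln n)
      = 11n ln(11n) − 11n ln n + 11n ln 20 − 11n + O(ln n)
      = 11n ln 11 + 11n ln 20 − 11n + O(ln n)
      = 11n (ln 220 − 1) + O(ln n).
Numerically ln(220) − 1 ≈ 4.3936.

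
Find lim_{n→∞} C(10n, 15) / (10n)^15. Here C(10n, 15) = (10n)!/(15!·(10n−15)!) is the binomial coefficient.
lim = 1/15! = 1/1307674368000

With N = 10n → ∞: C(N, 15) / N^15 = [N(N−1)…(N−14)] / (15! · N^15) = (1/15!) · 1 · (1 − 1/(10n)) · … · (1 − 14/(10n)). Each factor → 1 as N → ∞, so the limit is 1/15! = 1/1307674368000.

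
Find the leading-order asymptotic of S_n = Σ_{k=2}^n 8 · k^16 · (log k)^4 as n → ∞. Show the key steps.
S_n ~ 8 · n^17 · (log n)^4 / 17

By integral comparison, S_n = ∫_1^n 8 · x^16 · (log x)^4 dx + O(n^16 · (log n)^4). For the integral, the leading term of ∫_1^n x^16 (log x)^4 dx is n^17/17 · (log n)^4 (by repeated integration by parts; each step lowers the log-exponent and produces a relatively O(1/log n) correction). Hence S_n ~ 8 · n^17 · (log n)^4 / 17.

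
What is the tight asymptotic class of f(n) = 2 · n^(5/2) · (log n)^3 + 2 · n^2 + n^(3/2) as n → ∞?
f(n) ∈ Θ(n^(5/2) · (log n)^3)

Compare the terms by growth order. For large n, n^a · (log n)^b dominates n^a' · (log n)^b' iff a > a', or (a = a' and b > b'). Ranking the 3 terms shows the dominant one is 2 · n^(5/2) · (log n)^3. Hence f(n) ∈ Θ(n^(5/2) · (log n)^3).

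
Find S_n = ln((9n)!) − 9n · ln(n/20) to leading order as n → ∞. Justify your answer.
S_n ~ 9n · (ln 180 − 1) + O(ln n)

Stirling: ln((9n)!) = 9n ln(9n) − 9n + O(ln n).
  S_n = 9n ln(9n) − 9n − 9n ln(n/20) + O(ln n)
      = 9n ln(9n) − 9n ln n + 9n ln 20 − 9n + O(ln n)
      = 9n ln 9 + 9n ln 20 − 9n + O(ln n)
      = 9n (ln 180 − 1) + O(ln n).
Numerically ln(180) − 1 ≈ 4.1930.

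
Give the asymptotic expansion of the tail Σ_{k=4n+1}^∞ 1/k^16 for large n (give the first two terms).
Σ_{k>4n} 1/k^16 = 1/(15 · (4n)^15) − 1/(2 · (4n)^16) + O(1/(4n)^17)

Compare to the integral: ∫_{4n}^∞ x^(−16) dx = [−x^(−15)/15]_{4n}^∞ = 1/((16−1)·(4n)^15). The Euler-Maclaurin correction adds −f(4n)/2 = −1/(2·(4n)^16). Euler-Maclaurin then gives
  Σ_{k>4n} 1/k^16 = ∫_{4n}^∞ dx/x^16 − 1/(2·(4n)^16) + O(1/(4n)^17).
(Equivalently this is ζ(16) − Σ_{k≤4n} 1/k^16.)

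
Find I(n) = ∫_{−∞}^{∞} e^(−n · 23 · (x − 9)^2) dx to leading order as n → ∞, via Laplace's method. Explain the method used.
I(n) = sqrt(π/(23n))

Here φ(x) = 23 · (x − 9)^2 has its unique minimum at x* = 9 with φ(x*) = 0 and φ''(x*) = 46. Laplace's method gives
  I(n) ~ e^(−n φ(x*)) · sqrt(2π / (n · φ''(x*))) = sqrt(2π / (46n)) = sqrt(π/(23n)).
This is exact: substituting u = (x − 9)·sqrt(23n) gives I(n) = (1/sqrt(23n)) ∫_{−∞}^{∞} e^(−u^2) du = sqrt(π/(23n)).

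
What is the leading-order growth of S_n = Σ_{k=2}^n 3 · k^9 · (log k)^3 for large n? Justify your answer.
S_n ~ 3 · n^10 · (log n)^3 / 10

By integral comparison, S_n = ∫_1^n 3 · x^9 · (log x)^3 dx + O(n^9 · (log n)^3). For the integral, the leading term of ∫_1^n x^9 (log x)^3 dx is n^10/10 · (log n)^3 (by repeated integration by parts; each step lowers the log-exponent and produces a relatively O(1/log n) correction). Hence S_n ~ 3 · n^10 · (log n)^3 / 10.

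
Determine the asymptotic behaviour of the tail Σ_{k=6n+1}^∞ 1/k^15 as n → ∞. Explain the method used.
Σ_{k>6n} 1/k^15 ~ 1/(14 · (6n)^14)

Compare to the integral: ∫_{6n}^∞ x^(−15) dx = [−x^(−14)/14]_{6n}^∞ = 1/((15−1)·(6n)^14). Euler-Maclaurin then gives
  Σ_{k>6n} 1/k^15 = ∫_{6n}^∞ dx/x^15 − 1/(2·(6n)^15) + O(1/(6n)^16).
(Equivalently this is ζ(15) − Σ_{k≤6n} 1/k^15.)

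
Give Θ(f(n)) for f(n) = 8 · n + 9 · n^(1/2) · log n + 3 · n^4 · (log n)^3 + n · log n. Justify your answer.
f(n) ∈ Θ(n^4 · (log n)^3)

Compare the terms by growth order. For large n, n^a · (log n)^b dominates n^a' · (log n)^b' iff a > a', or (a = a' and b > b'). Ranking the 4 terms shows the dominant one is 3 · n^4 · (log n)^3. Hence f(n) ∈ Θ(n^4 · (log n)^3).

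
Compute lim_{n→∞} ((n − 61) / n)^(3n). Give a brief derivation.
lim = e^(−183)

Rewrite as (1 − 61/n)^(3n). By the standard limit (1 + x/n)^n → e^x, we have (1 − 61/n)^n → e^(−61), and raising to the 3rd power gives e^(−183).
More precisely, ln[(1 − 61/n)^(3n)] = 3n · ln(1 − 61/n) = 3n · (-61/n + O(1/n^2)) = -183 + O(1/n) → -183.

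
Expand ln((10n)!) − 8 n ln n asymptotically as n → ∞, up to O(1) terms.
ln((10n)!) − 8 n ln n = 2 n ln n + 10(ln 10 − 1) n + (1/2) ln(2π·10n) + O(1/n)

Stirling: ln((10n)!) = 10n ln(10n) − 10n + (1/2) ln(2π·10n) + O(1/n).
Expand 10n ln(10n) = 10n (ln n + ln 10) = 10n ln n + 10n ln 10.
Subtract 8n ln n: leading term is (10 − 8) n ln n = 2 n ln n. The next term is 10n ln 10 − 10n = 10(ln 10 − 1) n. Then the (1/2) ln(2π·10n) correction.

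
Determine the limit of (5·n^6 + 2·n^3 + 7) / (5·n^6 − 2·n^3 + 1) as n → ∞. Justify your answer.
lim = 5/5 = 1

For large n the leading n^6 terms dominate both numerator and denominator. Dividing top and bottom by n^6, every other term tends to 0, leaving 5/5 = 1.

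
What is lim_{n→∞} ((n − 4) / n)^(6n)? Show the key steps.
lim = e^(−24)

Rewrite as (1 − 4/n)^(6n). By the standard limit (1 + x/n)^n → e^x, we have (1 − 4/n)^n → e^(−4), and raising to the 6th power gives e^(−24).
More precisely, ln[(1 − 4/n)^(6n)] = 6n · ln(1 − 4/n) = 6n · (-4/n + O(1/n^2)) = -24 + O(1/n) → -24.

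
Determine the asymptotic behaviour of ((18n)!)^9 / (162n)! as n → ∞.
((18n)!)^9/(162n)! ~ ((2π·18n)^(8/2) / 3) · 9^(−9·18n)  →  0

Write N = 18n. Stirling: N! ~ sqrt(2π N)(N/e)^N and (9N)! ~ sqrt(2π·9N)·(9N/e)^(9N).
  (N!)^9/(9N)! ~ (2π N)^(9/2) (N/e)^(9N) / [sqrt(2π·9N) (9N/e)^(9N)]
     = (2π N)^(9/2) / sqrt(2π·9N) · (N/(9N))^(9N)
     = (2π N)^((9−1)/2) / 3 · 9^(−9N).
Since 9^9 > 1, the factor 9^(−9N) decays exponentially, so the ratio → 0. Substituting N = 18n gives the stated form.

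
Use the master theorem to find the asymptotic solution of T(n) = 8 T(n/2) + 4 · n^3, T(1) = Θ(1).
T(n) = Θ(n^3 log n)

log_2 8 = 3, and f(n) = 4 · n^3 = Θ(n^(log_2 8)). This is Case 2 of the master theorem: T(n) = Θ(f(n) · log n) = Θ(n^3 log n).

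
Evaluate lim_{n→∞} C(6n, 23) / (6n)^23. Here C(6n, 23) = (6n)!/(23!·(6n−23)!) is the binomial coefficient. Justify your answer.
lim = 1/23! = 1/25852016738884976640000

With N = 6n → ∞: C(N, 23) / N^23 = [N(N−1)…(N−22)] / (23! · N^23) = (1/23!) · 1 · (1 − 1/(6n)) · … · (1 − 22/(6n)). Each factor → 1 as N → ∞, so the limit is 1/23! = 1/25852016738884976640000.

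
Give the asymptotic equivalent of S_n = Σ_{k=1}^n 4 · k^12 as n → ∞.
S_n ~ 4 · n^13 / 13

By integral comparison (Euler-Maclaurin), Σ_{k=1}^n 4 · k^12 = 4 · ∫_0^n x^12 dx + O(n^12) = 4 · n^13/13 + O(n^12). (Equivalently, Faulhaber's formula gives the same leading term.)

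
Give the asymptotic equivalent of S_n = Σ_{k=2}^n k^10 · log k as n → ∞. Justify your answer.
S_n ~ n^11 log n / 11 − n^11 / 121

By integral comparison, S_n = ∫_1^n x^10 · log x dx + O(n^10 · log n). For the integral, ∫ x^10 log x dx = n^11 log n / 11 − n^11/121 (integration by parts). Hence S_n ~ n^11 log n / 11 − n^11 / 121.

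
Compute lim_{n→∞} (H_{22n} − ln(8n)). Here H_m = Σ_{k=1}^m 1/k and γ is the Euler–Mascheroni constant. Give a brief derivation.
lim = ln(11/4) + γ

By Euler-Maclaurin, H_m = ln m + γ + O(1/m). So
  H_{22n} − ln(8n) = ln(22n) + γ − ln(8n) + O(1/n)
                       = ln(22/8) + γ + O(1/n).
Hence the limit is ln(22/8) + γ (= ln(11/4)).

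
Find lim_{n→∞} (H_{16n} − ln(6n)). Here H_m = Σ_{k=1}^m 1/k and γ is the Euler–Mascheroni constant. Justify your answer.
lim = ln(8/3) + γ

By Euler-Maclaurin, H_m = ln m + γ + O(1/m). So
  H_{16n} − ln(6n) = ln(16n) + γ − ln(6n) + O(1/n)
                       = ln(16/6) + γ + O(1/n).
Hence the limit is ln(16/6) + γ (= ln(8/3)).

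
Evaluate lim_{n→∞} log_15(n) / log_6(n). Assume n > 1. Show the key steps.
lim = ln(6) / ln(15) = log_15(6)

Change of base: log_15(n) = ln n / ln 15 and log_6(n) = ln n / ln 6. The ratio is (ln n / ln 15) · (ln 6 / ln n) = ln 6 / ln 15, a constant independent of n. So the limit is ln 6 / ln 15 = log_15(6).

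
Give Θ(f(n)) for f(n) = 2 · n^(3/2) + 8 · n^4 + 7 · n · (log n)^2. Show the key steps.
f(n) ∈ Θ(n^4)

Compare the terms by growth order. For large n, n^a · (log n)^b dominates n^a' · (log n)^b' iff a > a', or (a = a' and b > b'). Ranking the 3 terms shows the dominant one is 8 · n^4. Hence f(n) ∈ Θ(n^4).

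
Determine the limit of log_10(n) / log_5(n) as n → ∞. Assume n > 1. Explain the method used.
lim = ln(5) / ln(10) = log_10(5)

Change of base: log_10(n) = ln n / ln 10 and log_5(n) = ln n / ln 5. The ratio is (ln n / ln 10) · (ln 5 / ln n) = ln 5 / ln 10, a constant independent of n. So the limit is ln 5 / ln 10 = log_10(5).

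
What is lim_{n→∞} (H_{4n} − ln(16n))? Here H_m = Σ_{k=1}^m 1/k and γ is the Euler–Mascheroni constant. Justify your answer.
lim = −ln 4 + γ

By Euler-Maclaurin, H_m = ln m + γ + O(1/m). So
  H_{4n} − ln(16n) = ln(4n) + γ − ln(16n) + O(1/n)
                       = ln(4/16) + γ + O(1/n).
Hence the limit is ln(4/16) + γ (= −ln 4).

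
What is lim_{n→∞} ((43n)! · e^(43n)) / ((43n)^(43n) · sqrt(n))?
lim = sqrt(2π·43)

Stirling: (43n)! ~ sqrt(2π·43n) · (43n/e)^(43n). Hence
  (43n)! · e^(43n) / (43n)^(43n) ~ sqrt(2π·43n).
Dividing by sqrt(n): sqrt(2π·43n) / sqrt(n) = sqrt(2π·43) · n^((1−1)/2), so the limit is sqrt(2π·43).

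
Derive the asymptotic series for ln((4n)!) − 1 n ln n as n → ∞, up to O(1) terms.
ln((4n)!) − 1 n ln n = 3 n ln n + 4(ln 4 − 1) n + (1/2) ln(2π·4n) + O(1/n)

Stirling: ln((4n)!) = 4n ln(4n) − 4n + (1/2) ln(2π·4n) + O(1/n).
Expand 4n ln(4n) = 4n (ln n + ln 4) = 4n ln n + 4n ln 4.
Subtract 1n ln n: leading term is (4 − 1) n ln n = 3 n ln n. The next term is 4n ln 4 − 4n = 4(ln 4 − 1) n. Then the (1/2) ln(2π·4n) correction.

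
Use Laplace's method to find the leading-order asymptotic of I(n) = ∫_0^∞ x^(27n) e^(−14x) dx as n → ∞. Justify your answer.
I(n) ~ (sqrt(2π·27n) / 14) · (27n/(14e))^(27n)

Write the integrand as exp(27n ln x − 14x) and set f(x) = 27n ln x − 14x. Then f'(x) = 27n/x − 14 = 0 at x* = 27n/14, and f''(x*) = −27n/x*^2 = −14^2/(27n). Laplace's method (interior maximum) gives
  I(n) ~ e^(f(x*)) · sqrt(2π / |f''(x*)|)
        = exp(27n ln(27n/14) − 27n) · sqrt(2π · 27n / 14^2)
        = (27n/14)^(27n) e^(−27n) · sqrt(2π·27n) / 14
        = (sqrt(2π·27n) / 14) · (27n/(14e))^(27n).
This matches Γ(27n+1)/14^(27n+1) with Stirling applied to Γ.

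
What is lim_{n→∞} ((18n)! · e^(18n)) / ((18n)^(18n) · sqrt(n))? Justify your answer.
lim = sqrt(2π·18)

Stirling: (18n)! ~ sqrt(2π·18n) · (18n/e)^(18n). Hence
  (18n)! · e^(18n) / (18n)^(18n) ~ sqrt(2π·18n).
Dividing by sqrt(n): sqrt(2π·18n) / sqrt(n) = sqrt(2π·18) · n^((1−1)/2), so the limit is sqrt(2π·18).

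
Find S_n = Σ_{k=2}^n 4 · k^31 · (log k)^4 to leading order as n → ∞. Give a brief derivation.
S_n ~ n^32 · (log n)^4 / 8

By integral comparison, S_n = ∫_1^n 4 · x^31 · (log x)^4 dx + O(n^31 · (log n)^4). For the integral, the leading term of ∫_1^n x^31 (log x)^4 dx is n^32/32 · (log n)^4 (by repeated integration by parts; each step lowers the log-exponent and produces a relatively O(1/log n) correction). Hence S_n ~ n^32 · (log n)^4 / 8.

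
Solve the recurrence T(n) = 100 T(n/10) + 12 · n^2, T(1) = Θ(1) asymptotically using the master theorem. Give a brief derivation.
T(n) = Θ(n^2 log n)

log_10 100 = 2, and f(n) = 12 · n^2 = Θ(n^(log_10 100)). This is Case 2 of the master theorem: T(n) = Θ(f(n) · log n) = Θ(n^2 log n).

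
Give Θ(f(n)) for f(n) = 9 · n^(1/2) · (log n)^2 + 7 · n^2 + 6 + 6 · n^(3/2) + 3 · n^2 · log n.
f(n) ∈ Θ(n^2 · log n)

Compare the terms by growth order. For large n, n^a · (log n)^b dominates n^a' · (log n)^b' iff a > a', or (a = a' and b > b'). Ranking the 5 terms shows the dominant one is 3 · n^2 · log n. Hence f(n) ∈ Θ(n^2 · log n).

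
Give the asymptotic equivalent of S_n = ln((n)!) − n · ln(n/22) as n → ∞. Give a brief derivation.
S_n ~ n · (ln 22 − 1) + O(ln n)

Stirling: ln((n)!) = n ln(n) − n + O(ln n).
  S_n = n ln(n) − n − n ln(n/22) + O(ln n)
      = n ln(n) − n ln n + n ln 22 − n + O(ln n)
      = n ln 22 − n + O(ln n)
      = n (ln 22 − 1) + O(ln n).
Numerically ln(22) − 1 ≈ 2.0910.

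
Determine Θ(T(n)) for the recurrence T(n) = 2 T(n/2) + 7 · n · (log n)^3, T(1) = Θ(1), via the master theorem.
T(n) = Θ(n · (log n)^4)

Here log_2 2 = 1 and f(n) = 7 · n · (log n)^3 = Θ(n^(log_2 2) · (log n)^3). This is the extended Case 2 of the master theorem (f matches the critical exponent up to log factors), giving T(n) = Θ(n^(log_2 2) · (log n)^(3+1)) = Θ(n · (log n)^4).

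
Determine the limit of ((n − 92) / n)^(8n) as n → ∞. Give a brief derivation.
lim = e^(−736)

Rewrite as (1 − 92/n)^(8n). By the standard limit (1 + x/n)^n → e^x, we have (1 − 92/n)^n → e^(−92), and raising to the 8th power gives e^(−736).
More precisely, ln[(1 − 92/n)^(8n)] = 8n · ln(1 − 92/n) = 8n · (-92/n + O(1/n^2)) = -736 + O(1/n) → -736.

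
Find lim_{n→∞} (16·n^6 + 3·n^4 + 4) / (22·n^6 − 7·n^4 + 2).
lim = 16/22 = 8/11

For large n the leading n^6 terms dominate both numerator and denominator. Dividing top and bottom by n^6, every other term tends to 0, leaving 16/22 = 8/11.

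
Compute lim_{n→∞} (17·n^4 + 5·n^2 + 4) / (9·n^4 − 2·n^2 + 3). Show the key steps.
lim = 17/9

For large n the leading n^4 terms dominate both numerator and denominator. Dividing top and bottom by n^4, every other term tends to 0, leaving 17/9.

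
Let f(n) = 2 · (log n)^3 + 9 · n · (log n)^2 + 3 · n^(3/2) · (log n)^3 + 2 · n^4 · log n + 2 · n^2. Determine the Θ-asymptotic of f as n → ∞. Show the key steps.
f(n) ∈ Θ(n^4 · log n)

Compare the terms by growth order. For large n, n^a · (log n)^b dominates n^a' · (log n)^b' iff a > a', or (a = a' and b > b'). Ranking the 5 terms shows the dominant one is 2 · n^4 · log n. Hence f(n) ∈ Θ(n^4 · log n).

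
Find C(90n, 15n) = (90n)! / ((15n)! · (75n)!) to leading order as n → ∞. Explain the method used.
C(90n, 15n) ~ (46656/3125)^(15n) · sqrt(3/(5π·15n))

Write N = 15n. Apply Stirling to each factorial:
  (6N)! ~ sqrt(2π·6N) · (6N/e)^(6N),
  N! ~ sqrt(2π N) · (N/e)^N,
  (5N)! ~ sqrt(2π·5N) · (5N/e)^(5N).
The exponential factors combine to (6N)^(6N) / (N^N · (5N)^(5N)) = 6^(6N)/5^(5N) = (6^6/5^5)^N = (46656/3125)^N.
The square-root prefactors combine to sqrt(2π·6N) / (sqrt(2π N)·sqrt(2π·5N)) = sqrt(6 / (2π·5·N)) = sqrt(3/(5π·15n)).
Substituting N = 15n: C(90n, 15n) ~ (46656/3125)^(15n) · sqrt(3/(5π·15n)).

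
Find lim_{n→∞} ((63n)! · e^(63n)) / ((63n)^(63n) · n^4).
lim = 0

Stirling: (63n)! ~ sqrt(2π·63n) · (63n/e)^(63n). Hence
  (63n)! · e^(63n) / (63n)^(63n) ~ sqrt(2π·63n).
Dividing by n^4: sqrt(2π·63n) / n^4 = sqrt(2π·63) · n^((1−8)/2), so the expression behaves like sqrt(2π·63) · n^((1−8)/2) → 0.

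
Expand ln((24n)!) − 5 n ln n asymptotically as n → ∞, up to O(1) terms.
ln((24n)!) − 5 n ln n = 19 n ln n + 24(ln 24 − 1) n + (1/2) ln(2π·24n) + O(1/n)

Stirling: ln((24n)!) = 24n ln(24n) − 24n + (1/2) ln(2π·24n) + O(1/n).
Expand 24n ln(24n) = 24n (ln n + ln 24) = 24n ln n + 24n ln 24.
Subtract 5n ln n: leading term is (24 − 5) n ln n = 19 n ln n. The next term is 24n ln 24 − 24n = 24(ln 24 − 1) n. Then the (1/2) ln(2π·24n) correction.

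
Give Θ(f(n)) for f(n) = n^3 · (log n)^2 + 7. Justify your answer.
f(n) ∈ Θ(n^3 · (log n)^2)

Compare the terms by growth order. For large n, n^a · (log n)^b dominates n^a' · (log n)^b' iff a > a', or (a = a' and b > b'). Ranking the 2 terms shows the dominant one is n^3 · (log n)^2. Hence f(n) ∈ Θ(n^3 · (log n)^2).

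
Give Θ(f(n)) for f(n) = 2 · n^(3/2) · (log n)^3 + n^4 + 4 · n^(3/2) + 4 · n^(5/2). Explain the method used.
f(n) ∈ Θ(n^4)

Compare the terms by growth order. For large n, n^a · (log n)^b dominates n^a' · (log n)^b' iff a > a', or (a = a' and b > b'). Ranking the 4 terms shows the dominant one is n^4. Hence f(n) ∈ Θ(n^4).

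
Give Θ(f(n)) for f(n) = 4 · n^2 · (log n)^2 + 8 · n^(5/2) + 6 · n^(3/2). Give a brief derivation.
f(n) ∈ Θ(n^(5/2))

Compare the terms by growth order. For large n, n^a · (log n)^b dominates n^a' · (log n)^b' iff a > a', or (a = a' and b > b'). Ranking the 3 terms shows the dominant one is 8 · n^(5/2). Hence f(n) ∈ Θ(n^(5/2)).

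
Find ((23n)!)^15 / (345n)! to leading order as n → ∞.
((23n)!)^15/(345n)! ~ ((2π·23n)^(14/2) / sqrt(15)) · 15^(−15·23n)  →  0

Write N = 23n. Stirling: N! ~ sqrt(2π N)(N/e)^N and (15N)! ~ sqrt(2π·15N)·(15N/e)^(15N).
  (N!)^15/(15N)! ~ (2π N)^(15/2) (N/e)^(15N) / [sqrt(2π·15N) (15N/e)^(15N)]
     = (2π N)^(15/2) / sqrt(2π·15N) · (N/(15N))^(15N)
     = (2π N)^((15−1)/2) / sqrt(15) · 15^(−15N).
Since 15^15 > 1, the factor 15^(−15N) decays exponentially, so the ratio → 0. Substituting N = 23n gives the stated form.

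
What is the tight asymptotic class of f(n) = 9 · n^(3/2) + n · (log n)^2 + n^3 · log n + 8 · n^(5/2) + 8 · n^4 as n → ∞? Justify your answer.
f(n) ∈ Θ(n^4)

Compare the terms by growth order. For large n, n^a · (log n)^b dominates n^a' · (log n)^b' iff a > a', or (a = a' and b > b'). Ranking the 5 terms shows the dominant one is 8 · n^4. Hence f(n) ∈ Θ(n^4).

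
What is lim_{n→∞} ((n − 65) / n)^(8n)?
lim = e^(−520)

Rewrite as (1 − 65/n)^(8n). By the standard limit (1 + x/n)^n → e^x, we have (1 − 65/n)^n → e^(−65), and raising to the 8th power gives e^(−520).
More precisely, ln[(1 − 65/n)^(8n)] = 8n · ln(1 − 65/n) = 8n · (-65/n + O(1/n^2)) = -520 + O(1/n) → -520.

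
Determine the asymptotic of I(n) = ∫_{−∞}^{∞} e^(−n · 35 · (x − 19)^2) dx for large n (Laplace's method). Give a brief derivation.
I(n) = sqrt(π/(35n))

Here φ(x) = 35 · (x − 19)^2 has its unique minimum at x* = 19 with φ(x*) = 0 and φ''(x*) = 70. Laplace's method gives
  I(n) ~ e^(−n φ(x*)) · sqrt(2π / (n · φ''(x*))) = sqrt(2π / (70n)) = sqrt(π/(35n)).
This is exact: substituting u = (x − 19)·sqrt(35n) gives I(n) = (1/sqrt(35n)) ∫_{−∞}^{∞} e^(−u^2) du = sqrt(π/(35n)).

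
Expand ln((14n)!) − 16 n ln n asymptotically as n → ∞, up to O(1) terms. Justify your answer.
ln((14n)!) − 16 n ln n = −2 n ln n + 14(ln 14 − 1) n + (1/2) ln(2π·14n) + O(1/n)

Stirling: ln((14n)!) = 14n ln(14n) − 14n + (1/2) ln(2π·14n) + O(1/n).
Expand 14n ln(14n) = 14n (ln n + ln 14) = 14n ln n + 14n ln 14.
Subtract 16n ln n: leading term is (14 − 16) n ln n = −2 n ln n. The next term is 14n ln 14 − 14n = 14(ln 14 − 1) n. Then the (1/2) ln(2π·14n) correction.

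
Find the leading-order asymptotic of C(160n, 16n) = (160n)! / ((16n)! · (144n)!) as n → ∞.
C(160n, 16n) ~ (10000000000/387420489)^(16n) · sqrt(5/(9π·16n))

Write N = 16n. Apply Stirling to each factorial:
  (10N)! ~ sqrt(2π·10N) · (10N/e)^(10N),
  N! ~ sqrt(2π N) · (N/e)^N,
  (9N)! ~ sqrt(2π·9N) · (9N/e)^(9N).
The exponential factors combine to (10N)^(10N) / (N^N · (9N)^(9N)) = 10^(10N)/9^(9N) = (10^10/9^9)^N = (10000000000/387420489)^N.
The square-root prefactors combine to sqrt(2π·10N) / (sqrt(2π N)·sqrt(2π·9N)) = sqrt(10 / (2π·9·N)) = sqrt(5/(9π·16n)).
Substituting N = 16n: C(160n, 16n) ~ (10000000000/387420489)^(16n) · sqrt(5/(9π·16n)).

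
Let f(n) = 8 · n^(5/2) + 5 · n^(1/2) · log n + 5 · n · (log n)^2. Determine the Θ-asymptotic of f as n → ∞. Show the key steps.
f(n) ∈ Θ(n^(5/2))

Compare the terms by growth order. For large n, n^a · (log n)^b dominates n^a' · (log n)^b' iff a > a', or (a = a' and b > b'). Ranking the 3 terms shows the dominant one is 8 · n^(5/2). Hence f(n) ∈ Θ(n^(5/2)).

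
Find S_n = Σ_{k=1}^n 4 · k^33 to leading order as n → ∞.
S_n ~ 2 · n^34 / 17

By integral comparison (Euler-Maclaurin), Σ_{k=1}^n 4 · k^33 = 4 · ∫_0^n x^33 dx + O(n^33) = 4 · n^34/34 = 2 · n^34 / 17 + O(n^33). (Equivalently, Faulhaber's formula gives the same leading term.)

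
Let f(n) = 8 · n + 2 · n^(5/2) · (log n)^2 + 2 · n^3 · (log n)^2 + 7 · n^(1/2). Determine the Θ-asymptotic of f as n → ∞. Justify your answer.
f(n) ∈ Θ(n^3 · (log n)^2)

Compare the terms by growth order. For large n, n^a · (log n)^b dominates n^a' · (log n)^b' iff a > a', or (a = a' and b > b'). Ranking the 4 terms shows the dominant one is 2 · n^3 · (log n)^2. Hence f(n) ∈ Θ(n^3 · (log n)^2).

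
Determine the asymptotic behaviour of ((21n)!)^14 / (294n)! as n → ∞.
((21n)!)^14/(294n)! ~ ((2π·21n)^(13/2) / sqrt(14)) · 14^(−14·21n)  →  0

Write N = 21n. Stirling: N! ~ sqrt(2π N)(N/e)^N and (14N)! ~ sqrt(2π·14N)·(14N/e)^(14N).
  (N!)^14/(14N)! ~ (2π N)^(14/2) (N/e)^(14N) / [sqrt(2π·14N) (14N/e)^(14N)]
     = (2π N)^(14/2) / sqrt(2π·14N) · (N/(14N))^(14N)
     = (2π N)^((14−1)/2) / sqrt(14) · 14^(−14N).
Since 14^14 > 1, the factor 14^(−14N) decays exponentially, so the ratio → 0. Substituting N = 21n gives the stated form.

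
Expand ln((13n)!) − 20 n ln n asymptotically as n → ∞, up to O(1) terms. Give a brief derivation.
ln((13n)!) − 20 n ln n = −7 n ln n + 13(ln 13 − 1) n + (1/2) ln(2π·13n) + O(1/n)

Stirling: ln((13n)!) = 13n ln(13n) − 13n + (1/2) ln(2π·13n) + O(1/n).
Expand 13n ln(13n) = 13n (ln n + ln 13) = 13n ln n + 13n ln 13.
Subtract 20n ln n: leading term is (13 − 20) n ln n = −7 n ln n. The next term is 13n ln 13 − 13n = 13(ln 13 − 1) n. Then the (1/2) ln(2π·13n) correction.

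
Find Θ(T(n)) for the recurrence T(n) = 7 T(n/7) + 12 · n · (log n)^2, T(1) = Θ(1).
T(n) = Θ(n · (log n)^3)

Here log_7 7 = 1 and f(n) = 12 · n · (log n)^2 = Θ(n^(log_7 7) · (log n)^2). This is the extended Case 2 of the master theorem (f matches the critical exponent up to log factors), giving T(n) = Θ(n^(log_7 7) · (log n)^(2+1)) = Θ(n · (log n)^3).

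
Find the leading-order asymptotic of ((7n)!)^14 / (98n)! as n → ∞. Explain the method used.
((7n)!)^14/(98n)! ~ ((2π·7n)^(13/2) / sqrt(14)) · 14^(−14·7n)  →  0

Write N = 7n. Stirling: N! ~ sqrt(2π N)(N/e)^N and (14N)! ~ sqrt(2π·14N)·(14N/e)^(14N).
  (N!)^14/(14N)! ~ (2π N)^(14/2) (N/e)^(14N) / [sqrt(2π·14N) (14N/e)^(14N)]
     = (2π N)^(14/2) / sqrt(2π·14N) · (N/(14N))^(14N)
     = (2π N)^((14−1)/2) / sqrt(14) · 14^(−14N).
Since 14^14 > 1, the factor 14^(−14N) decays exponentially, so the ratio → 0. Substituting N = 7n gives the stated form.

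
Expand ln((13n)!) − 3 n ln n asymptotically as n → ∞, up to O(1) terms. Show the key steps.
ln((13n)!) − 3 n ln n = 10 n ln n + 13(ln 13 − 1) n + (1/2) ln(2π·13n) + O(1/n)

Stirling: ln((13n)!) = 13n ln(13n) − 13n + (1/2) ln(2π·13n) + O(1/n).
Expand 13n ln(13n) = 13n (ln n + ln 13) = 13n ln n + 13n ln 13.
Subtract 3n ln n: leading term is (13 − 3) n ln n = 10 n ln n. The next term is 13n ln 13 − 13n = 13(ln 13 − 1) n. Then the (1/2) ln(2π·13n) correction.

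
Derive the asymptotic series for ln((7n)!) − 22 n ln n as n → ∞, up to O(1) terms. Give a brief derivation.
ln((7n)!) − 22 n ln n = −15 n ln n + 7(ln 7 − 1) n + (1/2) ln(2π·7n) + O(1/n)

Stirling: ln((7n)!) = 7n ln(7n) − 7n + (1/2) ln(2π·7n) + O(1/n).
Expand 7n ln(7n) = 7n (ln n + ln 7) = 7n ln n + 7n ln 7.
Subtract 22n ln n: leading term is (7 − 22) n ln n = −15 n ln n. The next term is 7n ln 7 − 7n = 7(ln 7 − 1) n. Then the (1/2) ln(2π·7n) correction.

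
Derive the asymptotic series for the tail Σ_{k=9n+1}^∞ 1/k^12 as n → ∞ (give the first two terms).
Σ_{k>9n} 1/k^12 = 1/(11 · (9n)^11) − 1/(2 · (9n)^12) + O(1/(9n)^13)

Compare to the integral: ∫_{9n}^∞ x^(−12) dx = [−x^(−11)/11]_{9n}^∞ = 1/((12−1)·(9n)^11). The Euler-Maclaurin correction adds −f(9n)/2 = −1/(2·(9n)^12). Euler-Maclaurin then gives
  Σ_{k>9n} 1/k^12 = ∫_{9n}^∞ dx/x^12 − 1/(2·(9n)^12) + O(1/(9n)^13).
(Equivalently this is ζ(12) − Σ_{k≤9n} 1/k^12.)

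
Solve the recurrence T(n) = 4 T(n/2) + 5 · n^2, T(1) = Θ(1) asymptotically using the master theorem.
T(n) = Θ(n^2 log n)

log_2 4 = 2, and f(n) = 5 · n^2 = Θ(n^(log_2 4)). This is Case 2 of the master theorem: T(n) = Θ(f(n) · log n) = Θ(n^2 log n).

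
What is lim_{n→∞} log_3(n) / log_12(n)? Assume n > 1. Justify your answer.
lim = ln(12) / ln(3) = log_3(12)

Change of base: log_3(n) = ln n / ln 3 and log_12(n) = ln n / ln 12. The ratio is (ln n / ln 3) · (ln 12 / ln n) = ln 12 / ln 3, a constant independent of n. So the limit is ln 12 / ln 3 = log_3(12).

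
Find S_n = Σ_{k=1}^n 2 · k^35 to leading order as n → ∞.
S_n ~ n^36 / 18

By integral comparison (Euler-Maclaurin), Σ_{k=1}^n 2 · k^35 = 2 · ∫_0^n x^35 dx + O(n^35) = 2 · n^36/36 = n^36 / 18 + O(n^35). (Equivalently, Faulhaber's formula gives the same leading term.)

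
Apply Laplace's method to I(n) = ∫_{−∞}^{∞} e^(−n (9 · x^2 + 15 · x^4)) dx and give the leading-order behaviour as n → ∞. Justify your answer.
I(n) ~ sqrt(π/(9n))

φ(x) = 9 · x^2 + 15 · x^4 has its unique global minimum at x* = 0 (since φ'(x) = 18x + 60x^3 = 0 only at x = 0 for real x with both coefficients positive, and φ → ∞ as |x| → ∞). At x* = 0, φ(0) = 0 and φ''(0) = 18. Laplace's method then gives
  I(n) ~ sqrt(2π / (n · φ''(0))) · e^(−n φ(0)) = sqrt(2π / (18n)) = sqrt(π/(9n)).
The 15 · x^4 term contributes only at subleading order (an O(1/n) relative correction).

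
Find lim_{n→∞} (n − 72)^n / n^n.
lim = e^(−72)

Rewrite as (1 − 72/n)^(n). By the standard limit (1 + x/n)^n → e^x, we have (1 − 72/n)^n → e^(−72), and raising to the 1st power gives e^(−72).
More precisely, ln[(1 − 72/n)^(n)] = n · ln(1 − 72/n) = n · (-72/n + O(1/n^2)) = -72 + O(1/n) → -72.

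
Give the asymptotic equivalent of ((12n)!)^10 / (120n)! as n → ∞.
((12n)!)^10/(120n)! ~ ((2π·12n)^(9/2) / sqrt(10)) · 10^(−10·12n)  →  0

Write N = 12n. Stirling: N! ~ sqrt(2π N)(N/e)^N and (10N)! ~ sqrt(2π·10N)·(10N/e)^(10N).
  (N!)^10/(10N)! ~ (2π N)^(10/2) (N/e)^(10N) / [sqrt(2π·10N) (10N/e)^(10N)]
     = (2π N)^(10/2) / sqrt(2π·10N) · (N/(10N))^(10N)
     = (2π N)^((10−1)/2) / sqrt(10) · 10^(−10N).
Since 10^10 > 1, the factor 10^(−10N) decays exponentially, so the ratio → 0. Substituting N = 12n gives the stated form.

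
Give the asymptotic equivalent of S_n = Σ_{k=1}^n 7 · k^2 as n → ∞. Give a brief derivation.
S_n ~ 7 · n^3 / 3

By integral comparison (Euler-Maclaurin), Σ_{k=1}^n 7 · k^2 = 7 · ∫_0^n x^2 dx + O(n^2) = 7 · n^3/3 + O(n^2). (Equivalently, Faulhaber's formula gives the same leading term.)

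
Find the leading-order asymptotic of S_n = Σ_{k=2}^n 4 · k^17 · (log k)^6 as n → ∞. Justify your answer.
S_n ~ 2 · n^18 · (log n)^6 / 9

By integral comparison, S_n = ∫_1^n 4 · x^17 · (log x)^6 dx + O(n^17 · (log n)^6). For the integral, the leading term of ∫_1^n x^17 (log x)^6 dx is n^18/18 · (log n)^6 (by repeated integration by parts; each step lowers the log-exponent and produces a relatively O(1/log n) correction). Hence S_n ~ 2 · n^18 · (log n)^6 / 9.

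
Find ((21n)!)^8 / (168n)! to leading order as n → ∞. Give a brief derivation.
((21n)!)^8/(168n)! ~ ((2π·21n)^(7/2) / sqrt(8)) · 8^(−8·21n)  →  0

Write N = 21n. Stirling: N! ~ sqrt(2π N)(N/e)^N and (8N)! ~ sqrt(2π·8N)·(8N/e)^(8N).
  (N!)^8/(8N)! ~ (2π N)^(8/2) (N/e)^(8N) / [sqrt(2π·8N) (8N/e)^(8N)]
     = (2π N)^(8/2) / sqrt(2π·8N) · (N/(8N))^(8N)
     = (2π N)^((8−1)/2) / sqrt(8) · 8^(−8N).
Since 8^8 > 1, the factor 8^(−8N) decays exponentially, so the ratio → 0. Substituting N = 21n gives the stated form.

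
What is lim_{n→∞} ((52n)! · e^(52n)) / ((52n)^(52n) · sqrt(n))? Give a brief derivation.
lim = sqrt(2π·52)

Stirling: (52n)! ~ sqrt(2π·52n) · (52n/e)^(52n). Hence
  (52n)! · e^(52n) / (52n)^(52n) ~ sqrt(2π·52n).
Dividing by sqrt(n): sqrt(2π·52n) / sqrt(n) = sqrt(2π·52) · n^((1−1)/2), so the limit is sqrt(2π·52).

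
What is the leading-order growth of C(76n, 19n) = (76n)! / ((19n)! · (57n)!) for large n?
C(76n, 19n) ~ (256/27)^(19n) · sqrt(2/(3π·19n))

Write N = 19n. Apply Stirling to each factorial:
  (4N)! ~ sqrt(2π·4N) · (4N/e)^(4N),
  N! ~ sqrt(2π N) · (N/e)^N,
  (3N)! ~ sqrt(2π·3N) · (3N/e)^(3N).
The exponential factors combine to (4N)^(4N) / (N^N · (3N)^(3N)) = 4^(4N)/3^(3N) = (4^4/3^3)^N = (256/27)^N.
The square-root prefactors combine to sqrt(2π·4N) / (sqrt(2π N)·sqrt(2π·3N)) = sqrt(4 / (2π·3·N)) = sqrt(2/(3π·19n)).
Substituting N = 19n: C(76n, 19n) ~ (256/27)^(19n) · sqrt(2/(3π·19n)).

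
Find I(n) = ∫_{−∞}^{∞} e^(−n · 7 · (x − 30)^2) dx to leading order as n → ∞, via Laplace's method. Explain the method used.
I(n) = sqrt(π/(7n))

Here φ(x) = 7 · (x − 30)^2 has its unique minimum at x* = 30 with φ(x*) = 0 and φ''(x*) = 14. Laplace's method gives
  I(n) ~ e^(−n φ(x*)) · sqrt(2π / (n · φ''(x*))) = sqrt(2π / (14n)) = sqrt(π/(7n)).
This is exact: substituting u = (x − 30)·sqrt(7n) gives I(n) = (1/sqrt(7n)) ∫_{−∞}^{∞} e^(−u^2) du = sqrt(π/(7n)).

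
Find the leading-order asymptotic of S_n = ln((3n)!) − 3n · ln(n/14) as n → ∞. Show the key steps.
S_n ~ 3n · (ln 42 − 1) + O(ln n)

Stirling: ln((3n)!) = 3n ln(3n) − 3n + O(ln n).
  S_n = 3n ln(3n) − 3n − 3n ln(n/14) + O(ln n)
      = 3n ln(3n) − 3n ln n + 3n ln 14 − 3n + O(ln n)
      = 3n ln 3 + 3n ln 14 − 3n + O(ln n)
      = 3n (ln 42 − 1) + O(ln n).
Numerically ln(42) − 1 ≈ 2.7377.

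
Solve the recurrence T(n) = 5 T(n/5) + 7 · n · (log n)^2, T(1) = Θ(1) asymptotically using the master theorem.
T(n) = Θ(n · (log n)^3)

Here log_5 5 = 1 and f(n) = 7 · n · (log n)^2 = Θ(n^(log_5 5) · (log n)^2). This is the extended Case 2 of the master theorem (f matches the critical exponent up to log factors), giving T(n) = Θ(n^(log_5 5) · (log n)^(2+1)) = Θ(n · (log n)^3).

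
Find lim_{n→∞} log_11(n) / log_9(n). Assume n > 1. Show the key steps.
lim = ln(9) / ln(11) = log_11(9)

Change of base: log_11(n) = ln n / ln 11 and log_9(n) = ln n / ln 9. The ratio is (ln n / ln 11) · (ln 9 / ln n) = ln 9 / ln 11, a constant independent of n. So the limit is ln 9 / ln 11 = log_11(9).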